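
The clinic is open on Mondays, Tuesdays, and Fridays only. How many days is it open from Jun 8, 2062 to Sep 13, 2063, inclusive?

198

Jun 8, 2062 is a Thursday.
From Jun 8, 2062 to Sep 13, 2063 is 463 days inclusive.
463 = 7 × 66 + 1, so there are 66 full weeks plus 1 extra day.
Each full week contributes 3 days from the set (Mon, Tue, Fri): 66 × 3 = 198.
The 1 extra day is Thu — none qualify.
Total: 198 + 0 = 198.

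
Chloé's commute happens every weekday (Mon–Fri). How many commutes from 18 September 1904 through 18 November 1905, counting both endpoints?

305

18 September 1904 is a Sunday.
The range spans 427 days (inclusive of both endpoints).
427 = 7 × 61, so the span is exactly 61 full weeks.
Each full week contributes 5 weekdays (Mon–Fri): 61 × 5 = 305.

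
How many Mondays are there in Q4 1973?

14

1973-10-01 is a Monday.
From 1973-10-01 to 1973-12-31 is 92 days inclusive.
92 = 7 × 13 + 1, so there are 13 full weeks plus 1 extra day.
Each full week contributes one Monday: 13 so far.
The 1 extra day is Monday — 1 of them qualifies.
Total: 13 + 1 = 14.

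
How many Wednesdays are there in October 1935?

1 October 1935 is a Tuesday.
That's 31 days from start to end, counting both.
31 = 7 × 4 + 3, so there are 4 full weeks plus 3 extra days.
Each full week contributes one Wednesday: 4 so far.
The 3 extra days are Tuesday, Wednesday, Thursday — 1 of them qualifies.
Total: 4 + 1 = 5.

5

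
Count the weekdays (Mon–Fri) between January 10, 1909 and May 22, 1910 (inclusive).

January 10, 1909 is a Sunday.
From January 10, 1909 to May 22, 1910 is 498 days inclusive.
498 = 7 × 71 + 1, so there are 71 full weeks plus 1 extra day.
Each full week contributes 5 weekdays (Mon–Fri): 71 × 5 = 355.
The 1 extra day is Sun — none qualify.
Total: 355 + 0 = 355.

355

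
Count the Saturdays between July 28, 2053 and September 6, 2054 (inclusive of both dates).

July 28, 2053 is a Monday.
That's 406 days from start to end, counting both.
406 = 7 × 58, so the span is exactly 58 full weeks.
Each full week contributes one Saturday: 58 so far.

58 Saturdays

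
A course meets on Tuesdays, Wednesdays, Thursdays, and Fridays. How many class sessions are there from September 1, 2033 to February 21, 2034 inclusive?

99

September 1, 2033 is a Thursday.
That's 174 days from start to end, counting both.
174 = 7 × 24 + 6, so there are 24 full weeks plus 6 extra days.
Each full week contributes 4 days from the set (Tue, Wed, Thu, Fri): 24 × 4 = 96.
The 6 extra days are Thu, Fri, Sat, Sun, Mon, Tue — 3 of them qualify.
Total: 96 + 3 = 99.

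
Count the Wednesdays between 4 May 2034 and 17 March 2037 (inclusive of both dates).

149 Wednesdays

4 May 2034 is a Thursday.
From 4 May 2034 to 17 March 2037 is 1049 days inclusive.
1049 = 7 × 149 + 6, so there are 149 full weeks plus 6 extra days.
Each full week contributes one Wednesday: 149 so far.
The 6 extra days are Thursday, Friday, Saturday, Sunday, Monday, Tuesday — none qualify.
Total: 149 + 0 = 149.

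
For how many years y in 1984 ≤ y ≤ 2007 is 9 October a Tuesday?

4

Day of week of October 9 in each year:
1984: Tue ✓, 1985: Wed, 1986: Thu, 1987: Fri, 1988: Sun, 1989: Mon, 1990: Tue ✓, 1991: Wed, 1992: Fri, 1993: Sat, 1994: Sun, 1995: Mon, 1996: Wed, 1997: Thu, 1998: Fri, 1999: Sat, 2000: Mon, 2001: Tue ✓, 2002: Wed, 2003: Thu, 2004: Sat, 2005: Sun, 2006: Mon, 2007: Tue ✓
Tuesdays: 1984, 1990, 2001, 2007.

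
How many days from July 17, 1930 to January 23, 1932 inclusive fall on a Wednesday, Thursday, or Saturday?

July 17, 1930 is a Thursday.
From July 17, 1930 to January 23, 1932 is 556 days inclusive.
556 = 7 × 79 + 3, so there are 79 full weeks plus 3 extra days.
Each full week contributes 3 days from the set (Wed, Thu, Sat): 79 × 3 = 237.
The 3 extra days are Thu, Fri, Sat — 2 of them qualify.
Total: 237 + 2 = 239.

239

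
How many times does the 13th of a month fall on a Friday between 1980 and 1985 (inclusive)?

Friday-the-13ths by year:
1980: Jun
1981: Feb, Mar, Nov
1982: Aug
1983: May
1984: Jan, Apr, Jul
1985: Sep, Dec

11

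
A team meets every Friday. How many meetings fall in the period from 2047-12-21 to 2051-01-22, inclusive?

161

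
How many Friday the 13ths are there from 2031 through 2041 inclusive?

19

Friday-the-13ths by year:
2031: Jun
2032: Feb, Aug
2033: May
2034: Jan, Oct
2035: Apr, Jul
2036: Jun
2037: Feb, Mar, Nov
2038: Aug
2039: May
2040: Jan, Apr, Jul
2041: Sep, Dec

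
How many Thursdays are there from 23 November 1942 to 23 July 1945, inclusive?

23 November 1942 is a Monday.
From 23 November 1942 to 23 July 1945 is 974 days inclusive.
974 = 7 × 139 + 1, so there are 139 full weeks plus 1 extra day.
Each full week contributes one Thursday: 139 so far.
The 1 extra day is Monday — none qualify.
Total: 139 + 0 = 139.

139 Thursdays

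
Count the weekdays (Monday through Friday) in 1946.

Jan 1, 1946 is a Tuesday.
That's 365 days from start to end, counting both.
365 = 7 × 52 + 1, so there are 52 full weeks plus 1 extra day.
Each full week contributes 5 weekdays (Mon–Fri): 52 × 5 = 260.
The 1 extra day is Tue — 1 of them qualifies.
Total: 260 + 1 = 261.

261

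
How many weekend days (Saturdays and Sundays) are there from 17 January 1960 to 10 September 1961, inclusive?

173

17 January 1960 is a Sunday.
The range spans 603 days (inclusive of both endpoints).
603 = 7 × 86 + 1, so there are 86 full weeks plus 1 extra day.
Each full week contributes 2 weekend days (Sat, Sun): 86 × 2 = 172.
The 1 extra day is Sunday — 1 of them qualifies.
Total: 172 + 1 = 173.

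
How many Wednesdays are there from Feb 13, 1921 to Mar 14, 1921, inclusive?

Feb 13, 1921 is a Sunday.
That's 30 days from start to end, counting both.
30 = 7 × 4 + 2, so there are 4 full weeks plus 2 extra days.
Each full week contributes one Wednesday: 4 so far.
The 2 extra days are Sun, Mon — none qualify.
Total: 4 + 0 = 4.

4 Wednesdays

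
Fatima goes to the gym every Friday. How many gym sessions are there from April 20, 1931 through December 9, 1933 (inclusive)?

April 20, 1931 is a Monday.
That's 965 days from start to end, counting both.
965 = 7 × 137 + 6, so there are 137 full weeks plus 6 extra days.
Each full week contributes one Friday: 137 so far.
The 6 extra days are Monday, Tuesday, Wednesday, Thursday, Friday, Saturday — 1 of them qualifies.
Total: 137 + 1 = 138.

138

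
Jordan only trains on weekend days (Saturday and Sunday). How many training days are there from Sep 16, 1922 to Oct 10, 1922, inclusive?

Sep 16, 1922 is a Saturday.
From Sep 16, 1922 to Oct 10, 1922 is 25 days inclusive.
25 = 7 × 3 + 4, so there are 3 full weeks plus 4 extra days.
Each full week contributes 2 weekend days (Sat, Sun): 3 × 2 = 6.
The 4 extra days are Saturday, Sunday, Monday, Tuesday — 2 of them qualify.
Total: 6 + 2 = 8.

8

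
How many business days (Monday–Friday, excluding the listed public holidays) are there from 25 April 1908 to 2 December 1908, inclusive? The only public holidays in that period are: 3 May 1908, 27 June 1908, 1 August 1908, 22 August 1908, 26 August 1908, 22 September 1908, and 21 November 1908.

156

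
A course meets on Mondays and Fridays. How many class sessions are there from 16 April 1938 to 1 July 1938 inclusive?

16 April 1938 is a Saturday.
The range spans 77 days (inclusive of both endpoints).
77 = 7 × 11, so the span is exactly 11 full weeks.
Each full week contributes 2 days from the set (Mon, Fri): 11 × 2 = 22.
Total: 22.

22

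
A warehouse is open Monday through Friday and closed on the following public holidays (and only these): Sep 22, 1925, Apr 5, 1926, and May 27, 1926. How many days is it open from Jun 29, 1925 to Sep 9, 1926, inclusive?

311

Jun 29, 1925 is a Monday.
That's 438 days from start to end, counting both.
438 = 7 × 62 + 4, so there are 62 full weeks plus 4 extra days.
Each full week contributes 5 weekdays (Mon–Fri): 62 × 5 = 310.
The 4 extra days are Mon, Tue, Wed, Thu — 4 of them qualify.
Total: 310 + 4 = 314.
Holidays: Sep 22, 1925 (Tue); Apr 5, 1926 (Mon); May 27, 1926 (Thu).
All 3 holidays fall on weekdays, so subtract 3.
Business days: 314 − 3 = 311.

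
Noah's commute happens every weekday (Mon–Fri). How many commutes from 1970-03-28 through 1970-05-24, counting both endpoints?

40

1970-03-28 is a Saturday.
From 1970-03-28 to 1970-05-24 is 58 days inclusive.
58 = 7 × 8 + 2, so there are 8 full weeks plus 2 extra days.
Each full week contributes 5 weekdays (Mon–Fri): 8 × 5 = 40.
The 2 extra days are Saturday, Sunday — none qualify.
Total: 40 + 0 = 40.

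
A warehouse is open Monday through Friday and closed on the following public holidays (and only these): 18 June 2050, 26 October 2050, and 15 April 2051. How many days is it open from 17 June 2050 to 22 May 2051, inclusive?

241

17 June 2050 is a Friday.
The range spans 340 days (inclusive of both endpoints).
340 = 7 × 48 + 4, so there are 48 full weeks plus 4 extra days.
Each full week contributes 5 weekdays (Mon–Fri): 48 × 5 = 240.
The 4 extra days are Fri, Sat, Sun, Mon — 2 of them qualify.
Total: 240 + 2 = 242.
Holidays: 18 June 2050 (Sat); 26 October 2050 (Wed); 15 April 2051 (Sat).
1 of the 3 holidays fall on weekdays; the rest are weekends and were already excluded.
Business days: 242 − 1 = 241.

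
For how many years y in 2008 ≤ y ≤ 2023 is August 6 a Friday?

2

Day of week of August 6 in each year:
2008: Wed, 2009: Thu, 2010: Fri ✓, 2011: Sat, 2012: Mon, 2013: Tue, 2014: Wed, 2015: Thu, 2016: Sat, 2017: Sun, 2018: Mon, 2019: Tue, 2020: Thu, 2021: Fri ✓, 2022: Sat, 2023: Sun
Fridays: 2010, 2021.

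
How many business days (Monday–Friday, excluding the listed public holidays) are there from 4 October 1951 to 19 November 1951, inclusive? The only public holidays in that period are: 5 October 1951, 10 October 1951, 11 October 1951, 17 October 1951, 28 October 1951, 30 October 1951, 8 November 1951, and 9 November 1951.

26 business days

4 October 1951 is a Thursday.
The range spans 47 days (inclusive of both endpoints).
47 = 7 × 6 + 5, so there are 6 full weeks plus 5 extra days.
Each full week contributes 5 weekdays (Mon–Fri): 6 × 5 = 30.
The 5 extra days are Thu, Fri, Sat, Sun, Mon — 3 of them qualify.
Total: 30 + 3 = 33.
Holidays: 5 October 1951 (Fri); 10 October 1951 (Wed); 11 October 1951 (Thu); 17 October 1951 (Wed); 28 October 1951 (Sun); 30 October 1951 (Tue); 8 November 1951 (Thu); 9 November 1951 (Fri).
7 of the 8 holidays fall on weekdays; the rest are weekends and were already excluded.
Business days: 33 − 7 = 26.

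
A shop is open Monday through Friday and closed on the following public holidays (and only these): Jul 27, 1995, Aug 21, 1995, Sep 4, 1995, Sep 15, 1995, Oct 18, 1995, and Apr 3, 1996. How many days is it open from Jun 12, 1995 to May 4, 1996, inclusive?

Jun 12, 1995 is a Monday.
From Jun 12, 1995 to May 4, 1996 is 328 days inclusive.
328 = 7 × 46 + 6, so there are 46 full weeks plus 6 extra days.
Each full week contributes 5 weekdays (Mon–Fri): 46 × 5 = 230.
The 6 extra days are Mon, Tue, Wed, Thu, Fri, Sat — 5 of them qualify.
Total: 230 + 5 = 235.
Holidays: Jul 27, 1995 (Thu); Aug 21, 1995 (Mon); Sep 4, 1995 (Mon); Sep 15, 1995 (Fri); Oct 18, 1995 (Wed); Apr 3, 1996 (Wed).
All 6 holidays fall on weekdays, so subtract 6.
Business days: 235 − 6 = 229.

229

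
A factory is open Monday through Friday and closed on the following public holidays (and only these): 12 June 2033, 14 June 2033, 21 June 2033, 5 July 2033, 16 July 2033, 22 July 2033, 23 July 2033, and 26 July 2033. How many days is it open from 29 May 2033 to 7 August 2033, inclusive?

29 May 2033 is a Sunday.
From 29 May 2033 to 7 August 2033 is 71 days inclusive.
71 = 7 × 10 + 1, so there are 10 full weeks plus 1 extra day.
Each full week contributes 5 weekdays (Mon–Fri): 10 × 5 = 50.
The 1 extra day is Sun — none qualify.
Total: 50 + 0 = 50.
Holidays: 12 June 2033 (Sun); 14 June 2033 (Tue); 21 June 2033 (Tue); 5 July 2033 (Tue); 16 July 2033 (Sat); 22 July 2033 (Fri); 23 July 2033 (Sat); 26 July 2033 (Tue).
5 of the 8 holidays fall on weekdays; the rest are weekends and were already excluded.
Business days: 50 − 5 = 45.

45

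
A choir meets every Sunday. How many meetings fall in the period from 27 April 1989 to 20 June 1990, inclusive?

27 April 1989 is a Thursday.
That's 420 days from start to end, counting both.
420 = 7 × 60, so the span is exactly 60 full weeks.
Each full week contributes one Sunday: 60 so far.

60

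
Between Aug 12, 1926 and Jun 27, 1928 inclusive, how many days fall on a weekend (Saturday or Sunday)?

196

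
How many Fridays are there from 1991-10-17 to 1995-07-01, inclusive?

194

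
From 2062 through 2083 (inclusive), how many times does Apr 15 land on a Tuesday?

3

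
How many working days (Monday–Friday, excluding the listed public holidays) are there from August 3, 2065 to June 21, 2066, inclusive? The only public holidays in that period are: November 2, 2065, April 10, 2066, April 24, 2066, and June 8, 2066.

August 3, 2065 is a Monday.
That's 323 days from start to end, counting both.
323 = 7 × 46 + 1, so there are 46 full weeks plus 1 extra day.
Each full week contributes 5 weekdays (Mon–Fri): 46 × 5 = 230.
The 1 extra day is Mon — 1 of them qualifies.
Total: 230 + 1 = 231.
Holidays: November 2, 2065 (Mon); April 10, 2066 (Sat); April 24, 2066 (Sat); June 8, 2066 (Tue).
2 of the 4 holidays fall on weekdays; the rest are weekends and were already excluded.
Business days: 231 − 2 = 229.

229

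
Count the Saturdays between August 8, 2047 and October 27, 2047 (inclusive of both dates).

12

August 8, 2047 is a Thursday.
From August 8, 2047 to October 27, 2047 is 81 days inclusive.
81 = 7 × 11 + 4, so there are 11 full weeks plus 4 extra days.
Each full week contributes one Saturday: 11 so far.
The 4 extra days are Thu, Fri, Sat, Sun — 1 of them qualifies.
Total: 11 + 1 = 12.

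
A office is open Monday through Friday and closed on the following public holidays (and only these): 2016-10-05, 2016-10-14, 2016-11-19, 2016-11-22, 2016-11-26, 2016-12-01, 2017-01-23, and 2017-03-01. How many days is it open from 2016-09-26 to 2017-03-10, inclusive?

114 working days

2016-09-26 is a Monday.
That's 166 days from start to end, counting both.
166 = 7 × 23 + 5, so there are 23 full weeks plus 5 extra days.
Each full week contributes 5 weekdays (Mon–Fri): 23 × 5 = 115.
The 5 extra days are Monday, Tuesday, Wednesday, Thursday, Friday — 5 of them qualify.
Total: 115 + 5 = 120.
Holidays: 2016-10-05 (Wed); 2016-10-14 (Fri); 2016-11-19 (Sat); 2016-11-22 (Tue); 2016-11-26 (Sat); 2016-12-01 (Thu); 2017-01-23 (Mon); 2017-03-01 (Wed).
6 of the 8 holidays fall on weekdays; the rest are weekends and were already excluded.
Business days: 120 − 6 = 114.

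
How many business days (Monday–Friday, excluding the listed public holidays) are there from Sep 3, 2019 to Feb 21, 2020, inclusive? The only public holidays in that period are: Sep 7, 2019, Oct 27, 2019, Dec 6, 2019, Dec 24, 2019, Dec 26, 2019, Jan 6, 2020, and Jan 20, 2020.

119

Sep 3, 2019 is a Tuesday.
The range spans 172 days (inclusive of both endpoints).
172 = 7 × 24 + 4, so there are 24 full weeks plus 4 extra days.
Each full week contributes 5 weekdays (Mon–Fri): 24 × 5 = 120.
The 4 extra days are Tue, Wed, Thu, Fri — 4 of them qualify.
Total: 120 + 4 = 124.
Holidays: Sep 7, 2019 (Sat); Oct 27, 2019 (Sun); Dec 6, 2019 (Fri); Dec 24, 2019 (Tue); Dec 26, 2019 (Thu); Jan 6, 2020 (Mon); Jan 20, 2020 (Mon).
5 of the 7 holidays fall on weekdays; the rest are weekends and were already excluded.
Business days: 124 − 5 = 119.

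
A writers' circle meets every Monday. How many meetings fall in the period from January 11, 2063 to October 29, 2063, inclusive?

42

January 11, 2063 is a Thursday.
From January 11, 2063 to October 29, 2063 is 292 days inclusive.
292 = 7 × 41 + 5, so there are 41 full weeks plus 5 extra days.
Each full week contributes one Monday: 41 so far.
The 5 extra days are Thursday, Friday, Saturday, Sunday, Monday — 1 of them qualifies.
Total: 41 + 1 = 42.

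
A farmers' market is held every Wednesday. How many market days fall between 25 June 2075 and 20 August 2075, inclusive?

25 June 2075 is a Tuesday.
From 25 June 2075 to 20 August 2075 is 57 days inclusive.
57 = 7 × 8 + 1, so there are 8 full weeks plus 1 extra day.
Each full week contributes one Wednesday: 8 so far.
The 1 extra day is Tue — none qualify.
Total: 8 + 0 = 8.

8 Wednesdays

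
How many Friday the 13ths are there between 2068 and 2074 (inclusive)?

Friday-the-13ths by year:
2068: Jan, Apr, Jul
2069: Sep, Dec
2070: Jun
2071: Feb, Mar, Nov
2072: May
2073: Jan, Oct
2074: Apr, Jul

14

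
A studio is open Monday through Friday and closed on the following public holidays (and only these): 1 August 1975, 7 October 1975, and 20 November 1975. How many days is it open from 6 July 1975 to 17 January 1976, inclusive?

137 business days

6 July 1975 is a Sunday.
That's 196 days from start to end, counting both.
196 = 7 × 28, so the span is exactly 28 full weeks.
Each full week contributes 5 weekdays (Mon–Fri): 28 × 5 = 140.
Total: 140.
Holidays: 1 August 1975 (Fri); 7 October 1975 (Tue); 20 November 1975 (Thu).
All 3 holidays fall on weekdays, so subtract 3.
Business days: 140 − 3 = 137.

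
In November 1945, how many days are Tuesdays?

1 November 1945 is a Thursday.
That's 30 days from start to end, counting both.
30 = 7 × 4 + 2, so there are 4 full weeks plus 2 extra days.
Each full week contributes one Tuesday: 4 so far.
The 2 extra days are Thursday, Friday — none qualify.
Total: 4 + 0 = 4.

4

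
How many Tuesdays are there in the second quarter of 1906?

13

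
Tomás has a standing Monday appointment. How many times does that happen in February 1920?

4

1920-02-01 is a Sunday.
From 1920-02-01 to 1920-02-29 is 29 days inclusive.
29 = 7 × 4 + 1, so there are 4 full weeks plus 1 extra day.
Each full week contributes one Monday: 4 so far.
The 1 extra day is Sun — none qualify.
Total: 4 + 0 = 4.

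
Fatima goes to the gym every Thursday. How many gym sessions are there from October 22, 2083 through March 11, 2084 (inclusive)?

October 22, 2083 is a Friday.
From October 22, 2083 to March 11, 2084 is 142 days inclusive.
142 = 7 × 20 + 2, so there are 20 full weeks plus 2 extra days.
Each full week contributes one Thursday: 20 so far.
The 2 extra days are Friday, Saturday — none qualify.
Total: 20 + 0 = 20.

20 Thursdays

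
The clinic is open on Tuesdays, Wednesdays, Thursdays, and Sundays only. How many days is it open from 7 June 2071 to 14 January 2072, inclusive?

128

7 June 2071 is a Sunday.
That's 222 days from start to end, counting both.
222 = 7 × 31 + 5, so there are 31 full weeks plus 5 extra days.
Each full week contributes 4 days from the set (Tue, Wed, Thu, Sun): 31 × 4 = 124.
The 5 extra days are Sun, Mon, Tue, Wed, Thu — 4 of them qualify.
Total: 124 + 4 = 128.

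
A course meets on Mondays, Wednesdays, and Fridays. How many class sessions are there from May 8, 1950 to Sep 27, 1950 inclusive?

62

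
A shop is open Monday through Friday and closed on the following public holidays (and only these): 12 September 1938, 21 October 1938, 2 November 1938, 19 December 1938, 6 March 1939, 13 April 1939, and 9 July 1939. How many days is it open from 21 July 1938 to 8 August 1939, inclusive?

268 working days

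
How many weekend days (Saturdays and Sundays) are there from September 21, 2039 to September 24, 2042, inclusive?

314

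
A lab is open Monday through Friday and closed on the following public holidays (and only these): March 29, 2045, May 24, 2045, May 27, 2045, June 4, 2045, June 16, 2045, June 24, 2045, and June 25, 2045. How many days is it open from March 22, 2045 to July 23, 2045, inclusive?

March 22, 2045 is a Wednesday.
That's 124 days from start to end, counting both.
124 = 7 × 17 + 5, so there are 17 full weeks plus 5 extra days.
Each full week contributes 5 weekdays (Mon–Fri): 17 × 5 = 85.
The 5 extra days are Wed, Thu, Fri, Sat, Sun — 3 of them qualify.
Total: 85 + 3 = 88.
Holidays: March 29, 2045 (Wed); May 24, 2045 (Wed); May 27, 2045 (Sat); June 4, 2045 (Sun); June 16, 2045 (Fri); June 24, 2045 (Sat); June 25, 2045 (Sun).
3 of the 7 holidays fall on weekdays; the rest are weekends and were already excluded.
Business days: 88 − 3 = 85.

85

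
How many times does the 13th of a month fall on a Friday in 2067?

1

The 13th falls on a Friday when the month's 13th has weekday Fri.
Jan 13 is Thu; Feb 13 is Sun; Mar 13 is Sun; Apr 13 is Wed; May 13 is Fri ✓; Jun 13 is Mon; Jul 13 is Wed; Aug 13 is Sat; Sep 13 is Tue; Oct 13 is Thu; Nov 13 is Sun; Dec 13 is Tue.
Friday the 13ths: May.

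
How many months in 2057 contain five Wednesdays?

4

A month has five Wednesdays exactly when Wednesday falls within its first (length − 28) days.
Jan: 31 days, starts Mon → 5 of Mon, Tue, Wed ✓
Feb: 28 days, starts Thu → 5 of (none)
Mar: 31 days, starts Thu → 5 of Thu, Fri, Sat
Apr: 30 days, starts Sun → 5 of Sun, Mon
May: 31 days, starts Tue → 5 of Tue, Wed, Thu ✓
Jun: 30 days, starts Fri → 5 of Fri, Sat
Jul: 31 days, starts Sun → 5 of Sun, Mon, Tue
Aug: 31 days, starts Wed → 5 of Wed, Thu, Fri ✓
Sep: 30 days, starts Sat → 5 of Sat, Sun
Oct: 31 days, starts Mon → 5 of Mon, Tue, Wed ✓
Nov: 30 days, starts Thu → 5 of Thu, Fri
Dec: 31 days, starts Sat → 5 of Sat, Sun, Mon
Months with five Wednesdays: Jan, May, Aug, Oct.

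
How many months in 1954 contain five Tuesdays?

A month has five Tuesdays exactly when Tuesday falls within its first (length − 28) days.
Jan: 31 days, starts Fri → 5 of Fri, Sat, Sun
Feb: 28 days, starts Mon → 5 of (none)
Mar: 31 days, starts Mon → 5 of Mon, Tue, Wed ✓
Apr: 30 days, starts Thu → 5 of Thu, Fri
May: 31 days, starts Sat → 5 of Sat, Sun, Mon
Jun: 30 days, starts Tue → 5 of Tue, Wed ✓
Jul: 31 days, starts Thu → 5 of Thu, Fri, Sat
Aug: 31 days, starts Sun → 5 of Sun, Mon, Tue ✓
Sep: 30 days, starts Wed → 5 of Wed, Thu
Oct: 31 days, starts Fri → 5 of Fri, Sat, Sun
Nov: 30 days, starts Mon → 5 of Mon, Tue ✓
Dec: 31 days, starts Wed → 5 of Wed, Thu, Fri
Months with five Tuesdays: Mar, Jun, Aug, Nov.

4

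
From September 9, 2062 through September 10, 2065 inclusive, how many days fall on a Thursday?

September 9, 2062 is a Saturday.
The range spans 1098 days (inclusive of both endpoints).
1098 = 7 × 156 + 6, so there are 156 full weeks plus 6 extra days.
Each full week contributes one Thursday: 156 so far.
The 6 extra days are Sat, Sun, Mon, Tue, Wed, Thu — 1 of them qualifies.
Total: 156 + 1 = 157.

157 Thursdays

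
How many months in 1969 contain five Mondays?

A month has five Mondays exactly when Monday falls within its first (length − 28) days.
Jan: 31 days, starts Wed → 5 of Wed, Thu, Fri
Feb: 28 days, starts Sat → 5 of (none)
Mar: 31 days, starts Sat → 5 of Sat, Sun, Mon ✓
Apr: 30 days, starts Tue → 5 of Tue, Wed
May: 31 days, starts Thu → 5 of Thu, Fri, Sat
Jun: 30 days, starts Sun → 5 of Sun, Mon ✓
Jul: 31 days, starts Tue → 5 of Tue, Wed, Thu
Aug: 31 days, starts Fri → 5 of Fri, Sat, Sun
Sep: 30 days, starts Mon → 5 of Mon, Tue ✓
Oct: 31 days, starts Wed → 5 of Wed, Thu, Fri
Nov: 30 days, starts Sat → 5 of Sat, Sun
Dec: 31 days, starts Mon → 5 of Mon, Tue, Wed ✓
Months with five Mondays: Mar, Jun, Sep, Dec.

4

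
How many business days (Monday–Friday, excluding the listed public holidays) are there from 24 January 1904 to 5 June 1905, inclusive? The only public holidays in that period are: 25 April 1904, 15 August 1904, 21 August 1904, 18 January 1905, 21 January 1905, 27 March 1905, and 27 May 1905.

24 January 1904 is a Sunday.
The range spans 499 days (inclusive of both endpoints).
499 = 7 × 71 + 2, so there are 71 full weeks plus 2 extra days.
Each full week contributes 5 weekdays (Mon–Fri): 71 × 5 = 355.
The 2 extra days are Sunday, Monday — 1 of them qualifies.
Total: 355 + 1 = 356.
Holidays: 25 April 1904 (Mon); 15 August 1904 (Mon); 21 August 1904 (Sun); 18 January 1905 (Wed); 21 January 1905 (Sat); 27 March 1905 (Mon); 27 May 1905 (Sat).
4 of the 7 holidays fall on weekdays; the rest are weekends and were already excluded.
Business days: 356 − 4 = 352.

352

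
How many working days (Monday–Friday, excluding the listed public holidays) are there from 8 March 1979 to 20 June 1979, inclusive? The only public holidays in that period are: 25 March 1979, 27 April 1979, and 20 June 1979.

8 March 1979 is a Thursday.
From 8 March 1979 to 20 June 1979 is 105 days inclusive.
105 = 7 × 15, so the span is exactly 15 full weeks.
Each full week contributes 5 weekdays (Mon–Fri): 15 × 5 = 75.
Holidays: 25 March 1979 (Sun); 27 April 1979 (Fri); 20 June 1979 (Wed).
2 of the 3 holidays fall on weekdays; the rest are weekends and were already excluded.
Business days: 75 − 2 = 73.

73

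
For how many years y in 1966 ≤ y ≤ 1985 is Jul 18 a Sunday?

3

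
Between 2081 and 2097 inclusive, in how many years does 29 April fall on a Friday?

2

Day of week of April 29 in each year:
2081: Tue, 2082: Wed, 2083: Thu, 2084: Sat, 2085: Sun, 2086: Mon, 2087: Tue, 2088: Thu, 2089: Fri ✓, 2090: Sat, 2091: Sun, 2092: Tue, 2093: Wed, 2094: Thu, 2095: Fri ✓, 2096: Sun, 2097: Mon
Fridays: 2089, 2095.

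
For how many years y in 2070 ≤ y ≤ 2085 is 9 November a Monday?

3

Day of week of November 9 in each year:
2070: Sun, 2071: Mon ✓, 2072: Wed, 2073: Thu, 2074: Fri, 2075: Sat, 2076: Mon ✓, 2077: Tue, 2078: Wed, 2079: Thu, 2080: Sat, 2081: Sun, 2082: Mon ✓, 2083: Tue, 2084: Thu, 2085: Fri
Mondays: 2071, 2076, 2082.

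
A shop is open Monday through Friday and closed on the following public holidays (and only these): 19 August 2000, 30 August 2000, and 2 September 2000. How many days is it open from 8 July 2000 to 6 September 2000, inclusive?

8 July 2000 is a Saturday.
That's 61 days from start to end, counting both.
61 = 7 × 8 + 5, so there are 8 full weeks plus 5 extra days.
Each full week contributes 5 weekdays (Mon–Fri): 8 × 5 = 40.
The 5 extra days are Saturday, Sunday, Monday, Tuesday, Wednesday — 3 of them qualify.
Total: 40 + 3 = 43.
Holidays: 19 August 2000 (Sat); 30 August 2000 (Wed); 2 September 2000 (Sat).
1 of the 3 holidays fall on weekdays; the rest are weekends and were already excluded.
Business days: 43 − 1 = 42.

42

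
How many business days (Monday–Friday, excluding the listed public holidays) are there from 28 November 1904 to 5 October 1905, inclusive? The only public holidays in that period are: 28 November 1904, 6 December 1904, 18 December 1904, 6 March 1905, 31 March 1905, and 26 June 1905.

28 November 1904 is a Monday.
The range spans 312 days (inclusive of both endpoints).
312 = 7 × 44 + 4, so there are 44 full weeks plus 4 extra days.
Each full week contributes 5 weekdays (Mon–Fri): 44 × 5 = 220.
The 4 extra days are Mon, Tue, Wed, Thu — 4 of them qualify.
Total: 220 + 4 = 224.
Holidays: 28 November 1904 (Mon); 6 December 1904 (Tue); 18 December 1904 (Sun); 6 March 1905 (Mon); 31 March 1905 (Fri); 26 June 1905 (Mon).
5 of the 6 holidays fall on weekdays; the rest are weekends and were already excluded.
Business days: 224 − 5 = 219.

219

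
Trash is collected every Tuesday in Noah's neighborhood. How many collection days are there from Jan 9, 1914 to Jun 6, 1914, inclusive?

Jan 9, 1914 is a Friday.
The range spans 149 days (inclusive of both endpoints).
149 = 7 × 21 + 2, so there are 21 full weeks plus 2 extra days.
Each full week contributes one Tuesday: 21 so far.
The 2 extra days are Friday, Saturday — none qualify.
Total: 21 + 0 = 21.

21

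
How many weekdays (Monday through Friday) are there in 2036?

262

2036-01-01 is a Tuesday.
From 2036-01-01 to 2036-12-31 is 366 days inclusive.
366 = 7 × 52 + 2, so there are 52 full weeks plus 2 extra days.
Each full week contributes 5 weekdays (Mon–Fri): 52 × 5 = 260.
The 2 extra days are Tue, Wed — 2 of them qualify.
Total: 260 + 2 = 262.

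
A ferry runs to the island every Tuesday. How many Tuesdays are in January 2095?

4

Jan 1, 2095 is a Saturday.
That's 31 days from start to end, counting both.
31 = 7 × 4 + 3, so there are 4 full weeks plus 3 extra days.
Each full week contributes one Tuesday: 4 so far.
The 3 extra days are Saturday, Sunday, Monday — none qualify.
Total: 4 + 0 = 4.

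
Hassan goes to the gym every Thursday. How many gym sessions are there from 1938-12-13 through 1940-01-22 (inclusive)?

58

1938-12-13 is a Tuesday.
From 1938-12-13 to 1940-01-22 is 406 days inclusive.
406 = 7 × 58, so the span is exactly 58 full weeks.
Each full week contributes one Thursday: 58 so far.
Total: 58.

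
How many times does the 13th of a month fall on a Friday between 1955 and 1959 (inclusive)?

10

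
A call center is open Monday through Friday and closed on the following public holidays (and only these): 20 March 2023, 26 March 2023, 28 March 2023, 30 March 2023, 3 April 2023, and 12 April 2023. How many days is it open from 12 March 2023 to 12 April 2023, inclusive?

18

12 March 2023 is a Sunday.
From 12 March 2023 to 12 April 2023 is 32 days inclusive.
32 = 7 × 4 + 4, so there are 4 full weeks plus 4 extra days.
Each full week contributes 5 weekdays (Mon–Fri): 4 × 5 = 20.
The 4 extra days are Sunday, Monday, Tuesday, Wednesday — 3 of them qualify.
Total: 20 + 3 = 23.
Holidays: 20 March 2023 (Mon); 26 March 2023 (Sun); 28 March 2023 (Tue); 30 March 2023 (Thu); 3 April 2023 (Mon); 12 April 2023 (Wed).
5 of the 6 holidays fall on weekdays; the rest are weekends and were already excluded.
Business days: 23 − 5 = 18.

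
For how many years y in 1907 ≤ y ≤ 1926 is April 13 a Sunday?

Day of week of April 13 in each year:
1907: Sat, 1908: Mon, 1909: Tue, 1910: Wed, 1911: Thu, 1912: Sat, 1913: Sun ✓, 1914: Mon, 1915: Tue, 1916: Thu, 1917: Fri, 1918: Sat, 1919: Sun ✓, 1920: Tue, 1921: Wed, 1922: Thu, 1923: Fri, 1924: Sun ✓, 1925: Mon, 1926: Tue
Sundays: 1913, 1919, 1924.

3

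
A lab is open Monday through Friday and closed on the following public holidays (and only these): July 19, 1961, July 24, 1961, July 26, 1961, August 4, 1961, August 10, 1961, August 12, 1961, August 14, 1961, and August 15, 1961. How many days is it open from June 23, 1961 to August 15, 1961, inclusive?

31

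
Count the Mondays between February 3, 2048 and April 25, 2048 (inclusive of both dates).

12

February 3, 2048 is a Monday.
The range spans 83 days (inclusive of both endpoints).
83 = 7 × 11 + 6, so there are 11 full weeks plus 6 extra days.
Each full week contributes one Monday: 11 so far.
The 6 extra days are Monday, Tuesday, Wednesday, Thursday, Friday, Saturday — 1 of them qualifies.
Total: 11 + 1 = 12.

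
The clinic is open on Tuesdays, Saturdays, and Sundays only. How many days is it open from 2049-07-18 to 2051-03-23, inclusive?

263

2049-07-18 is a Sunday.
That's 614 days from start to end, counting both.
614 = 7 × 87 + 5, so there are 87 full weeks plus 5 extra days.
Each full week contributes 3 days from the set (Tue, Sat, Sun): 87 × 3 = 261.
The 5 extra days are Sun, Mon, Tue, Wed, Thu — 2 of them qualify.
Total: 261 + 2 = 263.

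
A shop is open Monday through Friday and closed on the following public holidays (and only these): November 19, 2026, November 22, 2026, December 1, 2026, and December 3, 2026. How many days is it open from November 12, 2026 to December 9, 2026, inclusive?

17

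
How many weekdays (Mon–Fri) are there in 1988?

1988-01-01 is a Friday.
That's 366 days from start to end, counting both.
366 = 7 × 52 + 2, so there are 52 full weeks plus 2 extra days.
Each full week contributes 5 weekdays (Mon–Fri): 52 × 5 = 260.
The 2 extra days are Fri, Sat — 1 of them qualifies.
Total: 260 + 1 = 261.

261 weekdays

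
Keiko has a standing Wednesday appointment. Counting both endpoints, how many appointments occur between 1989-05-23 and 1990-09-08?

1989-05-23 is a Tuesday.
The range spans 474 days (inclusive of both endpoints).
474 = 7 × 67 + 5, so there are 67 full weeks plus 5 extra days.
Each full week contributes one Wednesday: 67 so far.
The 5 extra days are Tue, Wed, Thu, Fri, Sat — 1 of them qualifies.
Total: 67 + 1 = 68.

68 Wednesdays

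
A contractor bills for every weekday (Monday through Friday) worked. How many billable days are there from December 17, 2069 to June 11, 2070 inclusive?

127

December 17, 2069 is a Tuesday.
From December 17, 2069 to June 11, 2070 is 177 days inclusive.
177 = 7 × 25 + 2, so there are 25 full weeks plus 2 extra days.
Each full week contributes 5 weekdays (Mon–Fri): 25 × 5 = 125.
The 2 extra days are Tue, Wed — 2 of them qualify.
Total: 125 + 2 = 127.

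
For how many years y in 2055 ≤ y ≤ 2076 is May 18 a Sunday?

Day of week of May 18 in each year:
2055: Tue, 2056: Thu, 2057: Fri, 2058: Sat, 2059: Sun ✓, 2060: Tue, 2061: Wed, 2062: Thu, 2063: Fri, 2064: Sun ✓, 2065: Mon, 2066: Tue, 2067: Wed, 2068: Fri, 2069: Sat, 2070: Sun ✓, 2071: Mon, 2072: Wed, 2073: Thu, 2074: Fri, 2075: Sat, 2076: Mon
Sundays: 2059, 2064, 2070.

3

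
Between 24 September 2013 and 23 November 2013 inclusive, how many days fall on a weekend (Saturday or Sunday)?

17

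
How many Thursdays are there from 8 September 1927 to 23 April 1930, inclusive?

137 Thursdays

8 September 1927 is a Thursday.
From 8 September 1927 to 23 April 1930 is 959 days inclusive.
959 = 7 × 137, so the span is exactly 137 full weeks.
Each full week contributes one Thursday: 137 so far.
Total: 137.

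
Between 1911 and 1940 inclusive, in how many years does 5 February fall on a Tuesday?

Day of week of February 5 in each year:
1911: Sun, 1912: Mon, 1913: Wed, 1914: Thu, 1915: Fri, 1916: Sat, 1917: Mon, 1918: Tue ✓, 1919: Wed, 1920: Thu, 1921: Sat, 1922: Sun, 1923: Mon, 1924: Tue ✓, 1925: Thu, 1926: Fri, 1927: Sat, 1928: Sun, 1929: Tue ✓, 1930: Wed, 1931: Thu, 1932: Fri, 1933: Sun, 1934: Mon, 1935: Tue ✓, 1936: Wed, 1937: Fri, 1938: Sat, 1939: Sun, 1940: Mon
Tuesdays: 1918, 1924, 1929, 1935.

4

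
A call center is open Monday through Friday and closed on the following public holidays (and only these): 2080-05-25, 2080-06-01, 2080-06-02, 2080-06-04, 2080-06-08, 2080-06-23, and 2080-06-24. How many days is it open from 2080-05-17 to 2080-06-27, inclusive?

2080-05-17 is a Friday.
From 2080-05-17 to 2080-06-27 is 42 days inclusive.
42 = 7 × 6, so the span is exactly 6 full weeks.
Each full week contributes 5 weekdays (Mon–Fri): 6 × 5 = 30.
Total: 30.
Holidays: 2080-05-25 (Sat); 2080-06-01 (Sat); 2080-06-02 (Sun); 2080-06-04 (Tue); 2080-06-08 (Sat); 2080-06-23 (Sun); 2080-06-24 (Mon).
2 of the 7 holidays fall on weekdays; the rest are weekends and were already excluded.
Business days: 30 − 2 = 28.

28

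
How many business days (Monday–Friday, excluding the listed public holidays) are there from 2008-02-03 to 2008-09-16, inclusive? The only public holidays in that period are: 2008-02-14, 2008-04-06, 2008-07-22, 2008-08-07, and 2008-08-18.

2008-02-03 is a Sunday.
The range spans 227 days (inclusive of both endpoints).
227 = 7 × 32 + 3, so there are 32 full weeks plus 3 extra days.
Each full week contributes 5 weekdays (Mon–Fri): 32 × 5 = 160.
The 3 extra days are Sunday, Monday, Tuesday — 2 of them qualify.
Total: 160 + 2 = 162.
Holidays: 2008-02-14 (Thu); 2008-04-06 (Sun); 2008-07-22 (Tue); 2008-08-07 (Thu); 2008-08-18 (Mon).
4 of the 5 holidays fall on weekdays; the rest are weekends and were already excluded.
Business days: 162 − 4 = 158.

158 business days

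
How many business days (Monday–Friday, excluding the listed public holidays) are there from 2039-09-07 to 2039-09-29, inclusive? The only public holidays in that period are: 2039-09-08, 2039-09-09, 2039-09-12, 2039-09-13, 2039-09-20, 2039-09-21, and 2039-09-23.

2039-09-07 is a Wednesday.
From 2039-09-07 to 2039-09-29 is 23 days inclusive.
23 = 7 × 3 + 2, so there are 3 full weeks plus 2 extra days.
Each full week contributes 5 weekdays (Mon–Fri): 3 × 5 = 15.
The 2 extra days are Wed, Thu — 2 of them qualify.
Total: 15 + 2 = 17.
Holidays: 2039-09-08 (Thu); 2039-09-09 (Fri); 2039-09-12 (Mon); 2039-09-13 (Tue); 2039-09-20 (Tue); 2039-09-21 (Wed); 2039-09-23 (Fri).
All 7 holidays fall on weekdays, so subtract 7.
Business days: 17 − 7 = 10.

10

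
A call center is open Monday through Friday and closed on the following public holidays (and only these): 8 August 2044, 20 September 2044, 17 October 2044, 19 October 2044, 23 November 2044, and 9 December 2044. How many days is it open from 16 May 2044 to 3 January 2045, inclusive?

161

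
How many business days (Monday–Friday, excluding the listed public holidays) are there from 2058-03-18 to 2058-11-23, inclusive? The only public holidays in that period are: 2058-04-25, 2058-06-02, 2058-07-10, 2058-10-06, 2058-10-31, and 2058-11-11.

176

2058-03-18 is a Monday.
From 2058-03-18 to 2058-11-23 is 251 days inclusive.
251 = 7 × 35 + 6, so there are 35 full weeks plus 6 extra days.
Each full week contributes 5 weekdays (Mon–Fri): 35 × 5 = 175.
The 6 extra days are Monday, Tuesday, Wednesday, Thursday, Friday, Saturday — 5 of them qualify.
Total: 175 + 5 = 180.
Holidays: 2058-04-25 (Thu); 2058-06-02 (Sun); 2058-07-10 (Wed); 2058-10-06 (Sun); 2058-10-31 (Thu); 2058-11-11 (Mon).
4 of the 6 holidays fall on weekdays; the rest are weekends and were already excluded.
Business days: 180 − 4 = 176.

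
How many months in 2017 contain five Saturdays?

4

A month has five Saturdays exactly when Saturday falls within its first (length − 28) days.
Jan: 31 days, starts Sun → 5 of Sun, Mon, Tue
Feb: 28 days, starts Wed → 5 of (none)
Mar: 31 days, starts Wed → 5 of Wed, Thu, Fri
Apr: 30 days, starts Sat → 5 of Sat, Sun ✓
May: 31 days, starts Mon → 5 of Mon, Tue, Wed
Jun: 30 days, starts Thu → 5 of Thu, Fri
Jul: 31 days, starts Sat → 5 of Sat, Sun, Mon ✓
Aug: 31 days, starts Tue → 5 of Tue, Wed, Thu
Sep: 30 days, starts Fri → 5 of Fri, Sat ✓
Oct: 31 days, starts Sun → 5 of Sun, Mon, Tue
Nov: 30 days, starts Wed → 5 of Wed, Thu
Dec: 31 days, starts Fri → 5 of Fri, Sat, Sun ✓
Months with five Saturdays: Apr, Jul, Sep, Dec.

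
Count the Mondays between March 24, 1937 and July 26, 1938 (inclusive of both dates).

70 Mondays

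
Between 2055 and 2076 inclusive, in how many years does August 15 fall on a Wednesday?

Day of week of August 15 in each year:
2055: Sun, 2056: Tue, 2057: Wed ✓, 2058: Thu, 2059: Fri, 2060: Sun, 2061: Mon, 2062: Tue, 2063: Wed ✓, 2064: Fri, 2065: Sat, 2066: Sun, 2067: Mon, 2068: Wed ✓, 2069: Thu, 2070: Fri, 2071: Sat, 2072: Mon, 2073: Tue, 2074: Wed ✓, 2075: Thu, 2076: Sat
Wednesdays: 2057, 2063, 2068, 2074.

4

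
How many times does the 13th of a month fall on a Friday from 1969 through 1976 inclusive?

Friday-the-13ths by year:
1969: Jun
1970: Feb, Mar, Nov
1971: Aug
1972: Oct
1973: Apr, Jul
1974: Sep, Dec
1975: Jun
1976: Feb, Aug

13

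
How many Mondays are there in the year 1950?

Jan 1, 1950 is a Sunday.
That's 365 days from start to end, counting both.
365 = 7 × 52 + 1, so there are 52 full weeks plus 1 extra day.
Each full week contributes one Monday: 52 so far.
The 1 extra day is Sun — none qualify.
Total: 52 + 0 = 52.

52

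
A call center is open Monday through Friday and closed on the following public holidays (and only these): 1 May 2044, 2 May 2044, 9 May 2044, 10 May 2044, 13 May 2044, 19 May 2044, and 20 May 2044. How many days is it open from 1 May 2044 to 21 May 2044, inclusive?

1 May 2044 is a Sunday.
The range spans 21 days (inclusive of both endpoints).
21 = 7 × 3, so the span is exactly 3 full weeks.
Each full week contributes 5 weekdays (Mon–Fri): 3 × 5 = 15.
Holidays: 1 May 2044 (Sun); 2 May 2044 (Mon); 9 May 2044 (Mon); 10 May 2044 (Tue); 13 May 2044 (Fri); 19 May 2044 (Thu); 20 May 2044 (Fri).
6 of the 7 holidays fall on weekdays; the rest are weekends and were already excluded.
Business days: 15 − 6 = 9.

9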